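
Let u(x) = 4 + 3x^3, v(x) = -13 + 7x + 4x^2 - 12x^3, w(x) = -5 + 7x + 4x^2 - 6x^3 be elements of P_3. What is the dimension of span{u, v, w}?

dim = 2

Represent each element by its coordinate vector in ℝ⁴.
Put the 4×3 matrix [u|v|w] into echelon form.
Exactly 2 pivots survive; hence the rank is 2.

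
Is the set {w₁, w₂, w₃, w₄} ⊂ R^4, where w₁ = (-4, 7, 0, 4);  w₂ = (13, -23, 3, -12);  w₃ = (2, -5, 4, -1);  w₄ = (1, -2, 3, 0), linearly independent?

Form the 4×4 matrix with these as columns; its determinant is 0.
A zero determinant means the columns are linearly dependent.

linearly dependent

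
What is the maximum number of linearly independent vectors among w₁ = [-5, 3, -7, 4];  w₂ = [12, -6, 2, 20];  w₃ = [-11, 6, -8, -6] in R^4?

2

Form the matrix with w₁, w₂, w₃ as columns and reduce.
The echelon form has 2 nonzero rows, so the rank is 2.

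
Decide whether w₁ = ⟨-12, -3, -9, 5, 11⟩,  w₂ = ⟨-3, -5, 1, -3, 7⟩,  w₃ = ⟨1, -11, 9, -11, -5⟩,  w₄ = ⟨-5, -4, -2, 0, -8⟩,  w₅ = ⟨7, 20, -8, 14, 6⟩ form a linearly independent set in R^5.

Place the vectors as rows of a 5×5 matrix and reduce to echelon form.
The reduction yields 3 nonzero rows, so the rank is 3.
Since rank 3 < 5, the set is linearly dependent.
Indeed w₁ - 2w₂ + w₃ - w₄ = 0.

linearly dependent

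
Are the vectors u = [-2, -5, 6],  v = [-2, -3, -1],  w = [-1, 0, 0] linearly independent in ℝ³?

The matrix [u|v|w] has determinant -23.
A nonzero determinant means the columns are linearly independent.

linearly independent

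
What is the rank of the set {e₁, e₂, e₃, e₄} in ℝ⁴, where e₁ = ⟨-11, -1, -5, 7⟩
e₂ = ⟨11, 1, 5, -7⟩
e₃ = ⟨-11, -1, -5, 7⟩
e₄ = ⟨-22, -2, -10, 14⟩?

1

Put the 4×4 matrix [e₁|e₂|e₃|e₄] into echelon form.
Reduction leaves 1 leading entry, giving rank 1.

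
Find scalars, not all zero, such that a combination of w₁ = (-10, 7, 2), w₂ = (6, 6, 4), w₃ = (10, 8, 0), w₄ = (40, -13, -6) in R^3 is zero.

Row-reduce the matrix with w₁, w₂, w₃, w₄ as columns; the null space gives the coefficients.
A generator of the null space is (3, 0, -1, 1).

3w₁ - w₃ + w₄ = 0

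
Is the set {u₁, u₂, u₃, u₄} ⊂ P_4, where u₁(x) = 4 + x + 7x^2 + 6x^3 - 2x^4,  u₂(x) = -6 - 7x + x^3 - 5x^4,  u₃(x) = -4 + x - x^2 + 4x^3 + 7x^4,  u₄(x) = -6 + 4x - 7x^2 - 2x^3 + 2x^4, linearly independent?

linearly independent

Write each element as a coordinate vector in ℝ⁵ using {1, x, …, x^4}.
Row-reduce the matrix whose columns are u₁, u₂, u₃, u₄.
The reduction yields 4 nonzero rows, so the rank is 4.
Since rank = 4 (the number of vectors), the set is linearly independent.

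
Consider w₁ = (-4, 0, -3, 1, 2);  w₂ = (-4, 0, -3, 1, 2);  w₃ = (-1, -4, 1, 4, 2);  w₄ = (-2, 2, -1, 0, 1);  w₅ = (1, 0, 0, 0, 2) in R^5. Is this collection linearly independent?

Two of the vectors are equal, giving an immediate dependence.

linearly dependent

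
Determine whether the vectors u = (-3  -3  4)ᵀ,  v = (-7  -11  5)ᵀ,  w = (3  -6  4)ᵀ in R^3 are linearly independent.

linearly independent

Row-reduce the matrix whose columns are u, v, w.
The reduction yields 3 nonzero rows, so the rank is 3.
Since rank = 3 (the number of vectors), the set is linearly independent.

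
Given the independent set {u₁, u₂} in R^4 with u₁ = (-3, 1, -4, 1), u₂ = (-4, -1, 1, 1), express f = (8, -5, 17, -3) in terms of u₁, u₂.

Set up the augmented matrix [u₁ | u₂ | f] and row-reduce.
Back-substitution yields (c₁, c₂) = (-4, 1).

f = -4u₁ + u₂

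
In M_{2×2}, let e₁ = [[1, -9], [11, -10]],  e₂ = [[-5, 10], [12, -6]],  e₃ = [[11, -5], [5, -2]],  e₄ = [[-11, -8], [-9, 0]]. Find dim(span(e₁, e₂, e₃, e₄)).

Pass to coordinate vectors with respect to the basis {E₁₁, E₁₂, E₂₁, E₂₂}.
Form the matrix with e₁, e₂, e₃, e₄ as columns and reduce.
There are 4 pivot columns, so rank = 4.

4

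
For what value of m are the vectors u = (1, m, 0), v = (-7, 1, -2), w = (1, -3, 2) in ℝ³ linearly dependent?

The vectors are dependent exactly when the determinant of the matrix with rows u, v, w vanishes.
Cofactor expansion gives det = 12*m - 4.
Setting this to zero gives m = 1/3.

m = 1/3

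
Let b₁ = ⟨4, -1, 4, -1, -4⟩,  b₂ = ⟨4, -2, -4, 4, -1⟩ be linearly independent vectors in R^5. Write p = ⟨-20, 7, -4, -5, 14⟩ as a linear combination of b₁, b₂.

p = -3b₁ - 2b₂

Write p = a₁b₁ + a₂b₂ and equate components.
Row-reducing the augmented matrix gives the unique coefficients (a₁, a₂) = (-3, -2).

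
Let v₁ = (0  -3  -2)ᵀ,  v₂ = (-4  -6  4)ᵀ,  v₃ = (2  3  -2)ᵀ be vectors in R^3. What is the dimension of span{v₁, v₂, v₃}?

Row-reduce the 3×3 matrix with these as rows.
There are 2 pivot columns, so rank = 2.

dim = 2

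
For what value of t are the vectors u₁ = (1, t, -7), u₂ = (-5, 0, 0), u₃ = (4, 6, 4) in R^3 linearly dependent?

t = -21/2

The vectors are dependent exactly when the determinant of the matrix with rows u₁, u₂, u₃ vanishes.
Cofactor expansion gives det = 20*t + 210.
This vanishes exactly when t = -21/2.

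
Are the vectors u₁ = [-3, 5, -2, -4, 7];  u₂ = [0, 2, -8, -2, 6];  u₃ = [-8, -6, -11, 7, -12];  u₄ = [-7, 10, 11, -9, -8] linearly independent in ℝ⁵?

Place the vectors as rows of a 4×5 matrix and reduce to echelon form.
The reduction yields 4 nonzero rows, so the rank is 4.
Since rank = 4 (the number of vectors), the set is linearly independent.

linearly independent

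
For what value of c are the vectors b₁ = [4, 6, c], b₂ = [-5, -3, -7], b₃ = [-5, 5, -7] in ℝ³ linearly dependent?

c = 28/5

The set is linearly dependent precisely when det[b₁; b₂; b₃] = 0.
Expanding, det = 224 - 40*c.
Setting this to zero gives c = 28/5.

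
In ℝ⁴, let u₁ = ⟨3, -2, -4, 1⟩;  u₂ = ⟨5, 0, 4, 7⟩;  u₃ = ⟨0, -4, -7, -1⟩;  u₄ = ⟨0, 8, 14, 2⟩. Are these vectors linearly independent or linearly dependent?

One vector is a scalar multiple of another, so the set is dependent.

linearly dependent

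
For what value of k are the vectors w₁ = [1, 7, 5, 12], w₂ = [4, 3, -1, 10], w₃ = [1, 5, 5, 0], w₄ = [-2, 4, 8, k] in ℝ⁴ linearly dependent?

The set is linearly dependent precisely when det[w₁; w₂; w₃; w₄] = 0.
Cofactor expansion gives det = -42*k - 504.
Setting this to zero gives k = -12.

k = -12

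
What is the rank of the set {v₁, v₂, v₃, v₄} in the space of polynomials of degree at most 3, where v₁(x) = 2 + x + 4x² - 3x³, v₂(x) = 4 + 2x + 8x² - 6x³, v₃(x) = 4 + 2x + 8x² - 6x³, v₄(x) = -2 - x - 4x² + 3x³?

rank 1

Use coordinates relative to {1, x, …, x³}.
Row-reduce the 4×4 matrix with these as rows.
There is 1 pivot column, so rank = 1.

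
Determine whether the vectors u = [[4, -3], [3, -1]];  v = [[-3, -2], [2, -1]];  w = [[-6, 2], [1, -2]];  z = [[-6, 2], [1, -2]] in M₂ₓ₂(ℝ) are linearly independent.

linearly dependent

Take coordinates with respect to the standard basis {E₁₁, E₁₂, E₂₁, E₂₂}.
Two of the vectors are equal, giving an immediate dependence.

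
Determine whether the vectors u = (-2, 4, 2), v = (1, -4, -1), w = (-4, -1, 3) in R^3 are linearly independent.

Place the vectors as rows of a 3×3 matrix and reduce to echelon form.
The reduction yields 3 nonzero rows, so the rank is 3.
Since rank = 3 (the number of vectors), the set is linearly independent.

linearly independent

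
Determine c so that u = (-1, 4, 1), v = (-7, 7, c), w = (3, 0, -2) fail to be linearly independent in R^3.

Dependence holds iff the 3×3 matrix [u v w] is singular.
The determinant works out to 12*c - 63.
Setting this to zero gives c = 21/4.

c = 21/4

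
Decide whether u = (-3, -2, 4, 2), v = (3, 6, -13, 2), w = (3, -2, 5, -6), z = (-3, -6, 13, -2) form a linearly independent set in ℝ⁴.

The matrix [u|v|w|z] has determinant 0.
A zero determinant means the columns are linearly dependent.
Indeed 2u + v + w = 0.

linearly dependent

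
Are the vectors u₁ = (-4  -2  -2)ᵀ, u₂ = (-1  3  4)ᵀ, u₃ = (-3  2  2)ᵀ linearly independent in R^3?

linearly independent

Place the vectors as rows of a 3×3 matrix and reduce to echelon form.
The reduction yields 3 nonzero rows, so the rank is 3.
Since rank = 3 (the number of vectors), the set is linearly independent.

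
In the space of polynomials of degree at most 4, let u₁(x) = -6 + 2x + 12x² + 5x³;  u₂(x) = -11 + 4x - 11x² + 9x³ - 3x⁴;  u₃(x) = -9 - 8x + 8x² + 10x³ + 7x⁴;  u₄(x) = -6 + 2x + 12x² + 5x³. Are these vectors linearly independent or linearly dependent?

linearly dependent

Take coordinates with respect to the standard basis {1, x, …, x⁴}.
Two of the vectors are equal, giving an immediate dependence.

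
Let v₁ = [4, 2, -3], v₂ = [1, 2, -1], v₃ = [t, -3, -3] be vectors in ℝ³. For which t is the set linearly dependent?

t = 21/4

The set is linearly dependent precisely when det[v₁; v₂; v₃] = 0.
Expanding, det = 4*t - 21.
This vanishes exactly when t = 21/4.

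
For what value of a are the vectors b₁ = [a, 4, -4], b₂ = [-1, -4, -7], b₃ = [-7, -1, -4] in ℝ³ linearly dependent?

a = -32

The vectors are dependent exactly when the determinant of the matrix with rows b₁, b₂, b₃ vanishes.
Expanding, det = 9*a + 288.
Solving 9*a + 288 = 0 yields a = -32.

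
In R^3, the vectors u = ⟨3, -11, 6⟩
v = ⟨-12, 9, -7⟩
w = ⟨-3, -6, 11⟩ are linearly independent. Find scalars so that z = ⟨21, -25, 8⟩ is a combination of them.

z = 2u - v - w

Write z = a₁u + … + a₃w and equate components.
Back-substitution yields (a₁, a₂, a₃) = (2, -1, -1).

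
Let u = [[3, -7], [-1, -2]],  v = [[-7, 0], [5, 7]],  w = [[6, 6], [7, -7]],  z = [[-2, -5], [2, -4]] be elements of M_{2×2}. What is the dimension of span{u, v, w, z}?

Use coordinates relative to {E₁₁, E₁₂, E₂₁, E₂₂}.
Apply Gaussian elimination to the matrix whose rows are u, v, w, z.
The echelon form has 4 nonzero rows, so the rank is 4.

dim = 4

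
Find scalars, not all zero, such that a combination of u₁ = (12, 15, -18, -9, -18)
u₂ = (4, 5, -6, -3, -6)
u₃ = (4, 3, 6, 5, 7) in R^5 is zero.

Write the vectors as columns of a matrix and find a nonzero vector in its null space.
A generator of the null space is (1, -3, 0).

u₁ - 3u₂ = 0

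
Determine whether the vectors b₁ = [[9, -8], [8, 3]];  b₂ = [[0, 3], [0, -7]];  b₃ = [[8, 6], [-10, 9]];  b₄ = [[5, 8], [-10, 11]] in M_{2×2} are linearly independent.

Take coordinates with respect to the standard basis {E₁₁, E₁₂, E₂₁, E₂₂}.
The matrix [b₁|b₂|b₃|b₄] has determinant -3326.
A nonzero determinant means the columns are linearly independent.

linearly independent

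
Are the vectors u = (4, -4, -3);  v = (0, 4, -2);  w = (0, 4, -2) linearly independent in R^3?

linearly dependent

Two of the vectors are equal, giving an immediate dependence.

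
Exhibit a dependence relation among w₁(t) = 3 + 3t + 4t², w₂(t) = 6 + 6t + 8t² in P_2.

Pass to coordinate vectors relative to the basis {1, t, t²}.
Row-reduce the matrix with w₁, w₂ as columns; the null space gives the coefficients.
A generator of the null space is (2, -1).

2w₁ - w₂ = 0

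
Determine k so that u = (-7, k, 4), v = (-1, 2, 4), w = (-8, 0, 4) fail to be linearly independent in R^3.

k = 2/7

The vectors are dependent exactly when the determinant of the matrix with rows u, v, w vanishes.
Expanding, det = 8 - 28*k.
This vanishes exactly when k = 2/7.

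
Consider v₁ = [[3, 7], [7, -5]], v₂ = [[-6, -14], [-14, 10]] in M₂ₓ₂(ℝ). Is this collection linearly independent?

Take coordinates with respect to the standard basis {E₁₁, E₁₂, E₂₁, E₂₂}.
Row-reduce the matrix whose columns are v₁, v₂.
The reduction yields 1 nonzero row, so the rank is 1.
Since rank 1 < 2, the set is linearly dependent.

linearly dependent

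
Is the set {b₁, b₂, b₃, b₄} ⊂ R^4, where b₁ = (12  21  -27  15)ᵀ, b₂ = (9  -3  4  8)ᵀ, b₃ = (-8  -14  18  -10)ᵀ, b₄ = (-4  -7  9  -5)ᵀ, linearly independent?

linearly dependent

One vector is a scalar multiple of another, so the set is dependent.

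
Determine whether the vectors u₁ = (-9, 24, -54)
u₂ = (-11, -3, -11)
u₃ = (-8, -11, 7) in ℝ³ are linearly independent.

Form the 3×3 matrix with these as columns; its determinant is 0.
A zero determinant means the columns are linearly dependent.

linearly dependent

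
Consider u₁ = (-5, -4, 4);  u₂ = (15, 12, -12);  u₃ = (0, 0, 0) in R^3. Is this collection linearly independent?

One of the vectors is the zero vector, so the set is linearly dependent.

linearly dependent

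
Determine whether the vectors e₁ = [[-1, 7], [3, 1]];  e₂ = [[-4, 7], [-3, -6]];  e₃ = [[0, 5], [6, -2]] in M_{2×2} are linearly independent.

Write each element as a coordinate vector in ℝ⁴ using {E₁₁, E₁₂, E₂₁, E₂₂}.
Row-reduce the matrix whose columns are e₁, e₂, e₃.
The reduction yields 3 nonzero rows, so the rank is 3.
Since rank = 3 (the number of vectors), the set is linearly independent.

linearly independent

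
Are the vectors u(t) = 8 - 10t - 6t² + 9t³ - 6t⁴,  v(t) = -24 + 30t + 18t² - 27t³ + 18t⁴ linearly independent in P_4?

Take coordinates with respect to the standard basis {1, t, …, t⁴}.
Row-reduce the matrix whose columns are u, v.
The reduction yields 1 nonzero row, so the rank is 1.
Since rank 1 < 2, the set is linearly dependent.
Indeed 3u + v = 0.

linearly dependent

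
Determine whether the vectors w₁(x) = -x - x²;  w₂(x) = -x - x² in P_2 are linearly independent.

Take coordinates with respect to the standard basis {1, x, x²}.
Two of the vectors are equal, giving an immediate dependence.

linearly dependent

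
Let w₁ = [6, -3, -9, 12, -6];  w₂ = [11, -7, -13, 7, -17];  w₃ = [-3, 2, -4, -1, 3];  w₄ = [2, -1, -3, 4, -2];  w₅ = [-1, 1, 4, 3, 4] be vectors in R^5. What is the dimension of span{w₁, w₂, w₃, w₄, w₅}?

3

Form the matrix with w₁, w₂, w₃, w₄, w₅ as columns and reduce.
Reduction leaves 3 leading entries, giving rank 3.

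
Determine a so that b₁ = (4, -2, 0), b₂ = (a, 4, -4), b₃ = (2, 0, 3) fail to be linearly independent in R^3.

Place the vectors as rows of a 3×3 matrix; dependence ⇔ determinant zero.
The determinant works out to 6*a + 64.
Solving 6*a + 64 = 0 yields a = -32/3.

a = -32/3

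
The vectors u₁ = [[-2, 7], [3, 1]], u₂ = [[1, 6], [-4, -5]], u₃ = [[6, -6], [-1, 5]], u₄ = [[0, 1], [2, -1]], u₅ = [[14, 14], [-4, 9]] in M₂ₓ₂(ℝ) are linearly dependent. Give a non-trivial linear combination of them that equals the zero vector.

Write each element as a vector in ℝ⁴ using {E₁₁, E₁₂, E₂₁, E₂₂}.
Set up α₁u₁ + … + α₅u₅ = 0 and solve the homogeneous system.
One solution (up to scaling) is (3, 2, 3, -1, -1).

3u₁ + 2u₂ + 3u₃ - u₄ - u₅ = 0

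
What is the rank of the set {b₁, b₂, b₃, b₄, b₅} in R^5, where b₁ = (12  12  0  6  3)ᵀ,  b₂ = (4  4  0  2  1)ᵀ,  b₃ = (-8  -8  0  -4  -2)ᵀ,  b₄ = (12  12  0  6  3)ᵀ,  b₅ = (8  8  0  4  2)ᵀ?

Put the 5×5 matrix [b₁|b₂|b₃|b₄|b₅] into echelon form.
Exactly 1 pivot survives; hence the rank is 1.

1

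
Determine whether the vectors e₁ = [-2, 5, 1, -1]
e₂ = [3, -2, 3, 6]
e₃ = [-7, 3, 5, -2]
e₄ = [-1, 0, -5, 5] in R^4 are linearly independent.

The matrix [e₁|e₂|e₃|e₄] has determinant -1617.
A nonzero determinant means the columns are linearly independent.

linearly independent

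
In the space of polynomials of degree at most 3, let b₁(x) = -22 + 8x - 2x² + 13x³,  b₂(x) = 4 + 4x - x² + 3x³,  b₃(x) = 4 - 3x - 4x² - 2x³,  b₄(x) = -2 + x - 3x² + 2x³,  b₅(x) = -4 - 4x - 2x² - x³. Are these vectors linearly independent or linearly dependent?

Take coordinates with respect to the standard basis {1, x, …, x³}.
There are 5 vectors in a 4-dimensional space, so they cannot be linearly independent.

linearly dependent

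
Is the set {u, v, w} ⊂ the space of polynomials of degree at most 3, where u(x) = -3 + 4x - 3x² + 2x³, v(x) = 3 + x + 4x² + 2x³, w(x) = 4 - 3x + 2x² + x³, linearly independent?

linearly independent

Write each element as a coordinate vector in ℝ⁴ using {1, x, …, x³}.
Row-reduce the matrix whose columns are u, v, w.
The reduction yields 3 nonzero rows, so the rank is 3.
Since rank = 3 (the number of vectors), the set is linearly independent.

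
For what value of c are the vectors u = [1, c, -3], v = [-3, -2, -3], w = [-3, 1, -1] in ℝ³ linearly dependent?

The vectors are dependent exactly when the determinant of the matrix with rows u, v, w vanishes.
Cofactor expansion gives det = 6*c + 32.
Setting this to zero gives c = -16/3.

c = -16/3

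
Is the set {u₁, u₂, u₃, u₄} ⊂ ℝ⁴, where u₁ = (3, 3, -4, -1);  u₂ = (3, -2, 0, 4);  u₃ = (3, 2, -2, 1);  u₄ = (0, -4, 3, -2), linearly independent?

linearly independent

Place the vectors as rows of a 4×4 matrix and reduce to echelon form.
The reduction yields 4 nonzero rows, so the rank is 4.
Since rank = 4 (the number of vectors), the set is linearly independent.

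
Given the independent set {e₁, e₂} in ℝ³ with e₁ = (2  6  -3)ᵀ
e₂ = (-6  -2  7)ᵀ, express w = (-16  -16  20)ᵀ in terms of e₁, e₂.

w = -2e₁ + 2e₂

Write w = a₁e₁ + a₂e₂ and equate components.
Row-reducing the augmented matrix gives the unique coefficients (a₁, a₂) = (-2, 2).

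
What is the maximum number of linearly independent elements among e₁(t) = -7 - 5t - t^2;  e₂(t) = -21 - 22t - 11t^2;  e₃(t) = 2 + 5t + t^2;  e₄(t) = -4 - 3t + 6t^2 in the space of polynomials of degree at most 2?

Pass to coordinate vectors with respect to the basis {1, t, t^2}.
Put the 3×4 matrix [e₁|e₂|e₃|e₄] into echelon form.
The echelon form has 3 nonzero rows, so the rank is 3.
(With 4 elements in a 3-dimensional space the rank is at most 3.)

3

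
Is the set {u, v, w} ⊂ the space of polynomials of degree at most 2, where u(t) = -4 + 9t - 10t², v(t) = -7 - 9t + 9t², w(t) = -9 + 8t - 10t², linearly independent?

Take coordinates with respect to the standard basis {1, t, t²}.
Form the 3×3 matrix with these as columns; its determinant is -61.
A nonzero determinant means the columns are linearly independent.

linearly independent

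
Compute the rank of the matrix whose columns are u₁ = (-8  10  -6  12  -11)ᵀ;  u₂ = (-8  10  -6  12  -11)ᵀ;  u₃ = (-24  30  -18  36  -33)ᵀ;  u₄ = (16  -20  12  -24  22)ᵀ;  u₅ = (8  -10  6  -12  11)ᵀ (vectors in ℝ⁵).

1

Row-reduce the 5×5 matrix with these as rows.
The echelon form has 1 nonzero row, so the rank is 1.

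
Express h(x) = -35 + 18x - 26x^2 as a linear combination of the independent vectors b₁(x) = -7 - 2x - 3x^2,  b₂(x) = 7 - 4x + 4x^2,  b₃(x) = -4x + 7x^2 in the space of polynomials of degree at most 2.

Identify each element with its coordinate vector in ℝ³ via {1, x, x^2}.
Since b₁, b₂, b₃ are independent, the coefficients expressing h are uniquely determined by a linear system.
Row-reducing the augmented matrix gives the unique coefficients (α₁, α₂, α₃) = (1, -4, -1).

h = b₁ - 4b₂ - b₃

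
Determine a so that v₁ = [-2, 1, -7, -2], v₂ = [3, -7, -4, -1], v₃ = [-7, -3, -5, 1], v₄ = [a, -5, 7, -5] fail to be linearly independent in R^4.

a = 27

Dependence holds iff the 4×4 matrix [v₁ v₂ v₃ v₄] is singular.
The determinant works out to 125*a - 3375.
Setting this to zero gives a = 27.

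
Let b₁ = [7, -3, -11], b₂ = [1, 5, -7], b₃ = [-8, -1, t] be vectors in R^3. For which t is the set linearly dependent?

The vectors are dependent exactly when the determinant of the matrix with rows b₁, b₂, b₃ vanishes.
Expanding, det = 38*t - 646.
Solving 38*t - 646 = 0 yields t = 17.

t = 17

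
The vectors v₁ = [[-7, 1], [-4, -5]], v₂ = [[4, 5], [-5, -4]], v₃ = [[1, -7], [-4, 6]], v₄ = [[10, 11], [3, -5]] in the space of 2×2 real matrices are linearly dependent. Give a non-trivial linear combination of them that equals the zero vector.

v₁ - v₂ + v₃ + v₄ = 0

Pass to coordinate vectors relative to the basis {E₁₁, E₁₂, E₂₁, E₂₂}.
Write the vectors as columns of a matrix and find a nonzero vector in its null space.
A generator of the null space is (1, -1, 1, 1).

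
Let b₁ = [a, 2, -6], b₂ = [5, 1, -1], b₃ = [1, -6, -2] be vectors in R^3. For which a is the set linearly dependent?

Place the vectors as rows of a 3×3 matrix; dependence ⇔ determinant zero.
Expanding, det = 204 - 8*a.
Setting this to zero gives a = 51/2.

a = 51/2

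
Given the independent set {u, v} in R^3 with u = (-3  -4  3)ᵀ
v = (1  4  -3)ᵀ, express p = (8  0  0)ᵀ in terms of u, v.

Since u, v are independent, the coefficients expressing p are uniquely determined by a linear system.
Back-substitution yields (a₁, a₂) = (-4, -4).

p = -4u - 4v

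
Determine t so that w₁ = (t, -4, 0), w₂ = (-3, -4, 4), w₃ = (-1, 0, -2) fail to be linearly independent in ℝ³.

The set is linearly dependent precisely when det[w₁; w₂; w₃] = 0.
Cofactor expansion gives det = 8*t + 40.
Solving 8*t + 40 = 0 yields t = -5.

t = -5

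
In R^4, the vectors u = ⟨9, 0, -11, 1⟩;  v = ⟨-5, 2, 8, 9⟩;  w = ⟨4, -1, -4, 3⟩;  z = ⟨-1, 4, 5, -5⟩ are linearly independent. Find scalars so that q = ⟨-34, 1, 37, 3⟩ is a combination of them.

Write q = c₁u + … + c₄z and equate components.
Row-reducing the augmented matrix gives the unique coefficients (c₁, …, c₄) = (-2, 1, -3, -1).

q = -2u + v - 3w - z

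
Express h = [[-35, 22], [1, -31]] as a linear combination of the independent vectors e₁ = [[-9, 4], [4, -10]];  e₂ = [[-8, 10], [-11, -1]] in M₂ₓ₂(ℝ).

h = 3e₁ + e₂

Take coordinate vectors relative to {E₁₁, E₁₂, E₂₁, E₂₂}.
Write h = c₁e₁ + c₂e₂ and equate components.
Row-reducing the augmented matrix gives the unique coefficients (c₁, c₂) = (3, 1).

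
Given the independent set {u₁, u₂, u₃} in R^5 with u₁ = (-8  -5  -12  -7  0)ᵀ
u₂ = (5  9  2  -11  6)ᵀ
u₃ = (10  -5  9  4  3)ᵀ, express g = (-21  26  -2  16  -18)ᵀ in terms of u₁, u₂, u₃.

g = -3u₁ - u₂ - 4u₃

Write g = a₁u₁ + … + a₃u₃ and equate components.
Back-substitution yields (a₁, a₂, a₃) = (-3, -1, -4).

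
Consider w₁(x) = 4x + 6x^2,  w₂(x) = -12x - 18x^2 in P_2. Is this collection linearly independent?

Take coordinates with respect to the standard basis {1, x, x^2}.
Place the vectors as rows of a 2×3 matrix and reduce to echelon form.
The reduction yields 1 nonzero row, so the rank is 1.
Since rank 1 < 2, the set is linearly dependent.
Indeed 3w₁ + w₂ = 0.

linearly dependent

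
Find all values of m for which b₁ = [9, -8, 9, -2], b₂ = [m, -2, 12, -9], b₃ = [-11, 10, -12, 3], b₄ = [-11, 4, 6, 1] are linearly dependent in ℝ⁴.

The set is linearly dependent precisely when det[b₁; b₂; b₃; b₄] = 0.
The determinant works out to -42*m - 6.
Setting this to zero gives m = -1/7.

m = -1/7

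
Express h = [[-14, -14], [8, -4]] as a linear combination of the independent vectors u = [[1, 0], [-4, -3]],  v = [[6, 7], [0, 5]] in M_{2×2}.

h = -2u - 2v

Identify each element with its coordinate vector in ℝ⁴ via {E₁₁, E₁₂, E₂₁, E₂₂}.
Solve the system with u, v as columns and h as the right-hand side.
The system has the unique solution (α₁, α₂) = (-2, -2).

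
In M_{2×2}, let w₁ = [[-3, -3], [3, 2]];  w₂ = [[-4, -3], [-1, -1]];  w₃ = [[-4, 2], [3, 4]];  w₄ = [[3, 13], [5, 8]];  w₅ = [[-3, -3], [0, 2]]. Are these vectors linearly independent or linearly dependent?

linearly dependent

Take coordinates with respect to the standard basis {E₁₁, E₁₂, E₂₁, E₂₂}.
There are 5 vectors in a 4-dimensional space, so they cannot be linearly independent.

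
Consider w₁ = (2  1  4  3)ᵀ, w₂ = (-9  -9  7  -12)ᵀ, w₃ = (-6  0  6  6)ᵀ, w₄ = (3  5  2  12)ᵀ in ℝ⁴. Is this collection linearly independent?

Row-reduce the matrix whose columns are w₁, w₂, w₃, w₄.
The reduction yields 4 nonzero rows, so the rank is 4.
Since rank = 4 (the number of vectors), the set is linearly independent.

linearly independent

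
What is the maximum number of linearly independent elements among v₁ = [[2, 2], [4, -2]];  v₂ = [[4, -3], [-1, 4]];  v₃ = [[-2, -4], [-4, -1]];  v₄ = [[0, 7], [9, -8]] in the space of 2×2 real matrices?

3

Use coordinates relative to {E₁₁, E₁₂, E₂₁, E₂₂}.
Put the 4×4 matrix [v₁|v₂|v₃|v₄] into echelon form.
Exactly 3 pivots survive; hence the rank is 3.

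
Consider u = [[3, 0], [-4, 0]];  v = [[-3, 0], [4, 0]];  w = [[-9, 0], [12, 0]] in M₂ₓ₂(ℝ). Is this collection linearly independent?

Take coordinates with respect to the standard basis {E₁₁, E₁₂, E₂₁, E₂₂}.
Row-reduce the matrix whose columns are u, v, w.
The reduction yields 1 nonzero row, so the rank is 1.
Since rank 1 < 3, the set is linearly dependent.

linearly dependent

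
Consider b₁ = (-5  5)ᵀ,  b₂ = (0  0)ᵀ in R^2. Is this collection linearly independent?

One of the vectors is the zero vector, so the set is linearly dependent.

linearly dependent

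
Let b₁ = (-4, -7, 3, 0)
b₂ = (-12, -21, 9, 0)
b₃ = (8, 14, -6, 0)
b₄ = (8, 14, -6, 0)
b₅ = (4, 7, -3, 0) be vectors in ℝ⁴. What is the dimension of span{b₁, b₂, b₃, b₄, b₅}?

dim = 1

Apply Gaussian elimination to the matrix whose rows are b₁, b₂, b₃, b₄, b₅.
Reduction leaves 1 leading entry, giving rank 1.
(With 5 elements in a 4-dimensional space the rank is at most 4.)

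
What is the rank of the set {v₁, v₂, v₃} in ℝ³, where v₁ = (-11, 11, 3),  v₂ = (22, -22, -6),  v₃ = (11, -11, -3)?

rank 1

Form the matrix with v₁, v₂, v₃ as columns and reduce.
The echelon form has 1 nonzero row, so the rank is 1.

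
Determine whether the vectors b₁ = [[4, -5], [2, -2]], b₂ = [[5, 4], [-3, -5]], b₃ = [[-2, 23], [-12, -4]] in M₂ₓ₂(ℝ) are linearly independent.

linearly dependent

Write each element as a coordinate vector in ℝ⁴ using {E₁₁, E₁₂, E₂₁, E₂₂}.
Row-reduce the matrix whose columns are b₁, b₂, b₃.
The reduction yields 2 nonzero rows, so the rank is 2.
Since rank 2 < 3, the set is linearly dependent.
Indeed 3b₁ - 2b₂ + b₃ = 0.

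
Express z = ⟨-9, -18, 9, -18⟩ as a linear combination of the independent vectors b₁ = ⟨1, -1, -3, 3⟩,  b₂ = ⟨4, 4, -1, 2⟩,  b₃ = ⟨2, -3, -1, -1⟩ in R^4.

Since b₁, b₂, b₃ are independent, the coefficients expressing z are uniquely determined by a linear system.
Row-reducing the augmented matrix gives the unique coefficients (c₁, c₂, c₃) = (-3, -3, 3).

z = -3b₁ - 3b₂ + 3b₃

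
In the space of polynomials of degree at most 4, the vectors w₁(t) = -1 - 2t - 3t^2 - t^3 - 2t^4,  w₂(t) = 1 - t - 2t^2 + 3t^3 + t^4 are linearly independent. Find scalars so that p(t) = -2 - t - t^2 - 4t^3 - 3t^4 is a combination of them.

Take coordinate vectors relative to {1, t, …, t^4}.
Since w₁, w₂ are independent, the coefficients expressing p are uniquely determined by a linear system.
Back-substitution yields (a₁, a₂) = (1, -1).

p = w₁ - w₂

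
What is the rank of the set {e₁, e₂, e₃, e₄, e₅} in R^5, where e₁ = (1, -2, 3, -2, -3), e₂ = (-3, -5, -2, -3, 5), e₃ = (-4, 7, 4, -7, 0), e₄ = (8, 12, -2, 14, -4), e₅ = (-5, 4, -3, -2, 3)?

4

Row-reduce the 5×5 matrix with these as rows.
Reduction leaves 4 leading entries, giving rank 4.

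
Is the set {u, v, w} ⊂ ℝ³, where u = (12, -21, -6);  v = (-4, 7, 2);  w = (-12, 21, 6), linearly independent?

Place the vectors as rows of a 3×3 matrix and reduce to echelon form.
The reduction yields 1 nonzero row, so the rank is 1.
Since rank 1 < 3, the set is linearly dependent.
Indeed u + 3v = 0.

linearly dependent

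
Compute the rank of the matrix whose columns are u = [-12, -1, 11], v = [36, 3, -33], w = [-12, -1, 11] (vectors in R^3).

Put the 3×3 matrix [u|v|w] into echelon form.
Reduction leaves 1 leading entry, giving rank 1.

rank 1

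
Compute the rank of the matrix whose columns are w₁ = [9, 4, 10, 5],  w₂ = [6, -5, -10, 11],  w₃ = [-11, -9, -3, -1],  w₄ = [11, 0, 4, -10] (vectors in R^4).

Form the matrix with w₁, w₂, w₃, w₄ as columns and reduce.
Reduction leaves 4 leading entries, giving rank 4.

rank 4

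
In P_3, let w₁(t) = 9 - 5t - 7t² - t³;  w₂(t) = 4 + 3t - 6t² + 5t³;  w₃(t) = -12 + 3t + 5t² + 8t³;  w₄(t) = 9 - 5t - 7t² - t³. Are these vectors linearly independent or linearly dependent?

linearly dependent

Write each element as a coordinate vector in ℝ⁴ using {1, t, …, t³}.
Two of the vectors are equal, giving an immediate dependence.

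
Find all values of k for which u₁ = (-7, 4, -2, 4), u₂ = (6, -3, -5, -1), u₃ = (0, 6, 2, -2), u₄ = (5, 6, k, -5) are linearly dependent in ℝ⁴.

Dependence holds iff the 4×4 matrix [u₁ u₂ u₃ u₄] is singular.
The determinant works out to 240 - 108*k.
Solving 240 - 108*k = 0 yields k = 20/9.

k = 20/9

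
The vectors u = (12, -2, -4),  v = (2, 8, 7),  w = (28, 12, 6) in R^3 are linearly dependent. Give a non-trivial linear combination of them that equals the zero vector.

Set up α₁u + … + α₃w = 0 and solve the homogeneous system.
The free variable yields coefficients (2, 2, -1) (any nonzero multiple also works).

2u + 2v - w = 0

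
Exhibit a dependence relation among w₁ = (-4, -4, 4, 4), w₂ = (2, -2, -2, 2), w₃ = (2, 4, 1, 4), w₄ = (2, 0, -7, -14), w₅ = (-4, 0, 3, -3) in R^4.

2w₁ - 2w₂ + w₃ + w₄ - 2w₅ = 0

Set up α₁w₁ + … + α₅w₅ = 0 and solve the homogeneous system.
One solution (up to scaling) is (2, -2, 1, 1, -2).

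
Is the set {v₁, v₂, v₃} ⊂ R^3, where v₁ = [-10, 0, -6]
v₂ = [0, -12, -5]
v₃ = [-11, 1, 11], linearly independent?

Place the vectors as rows of a 3×3 matrix and reduce to echelon form.
The reduction yields 3 nonzero rows, so the rank is 3.
Since rank = 3 (the number of vectors), the set is linearly independent.

linearly independent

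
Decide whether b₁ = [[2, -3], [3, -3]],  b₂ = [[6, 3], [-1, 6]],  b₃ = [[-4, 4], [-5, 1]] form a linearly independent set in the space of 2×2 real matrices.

linearly independent

Take coordinates with respect to the standard basis {E₁₁, E₁₂, E₂₁, E₂₂}.
Row-reduce the matrix whose columns are b₁, b₂, b₃.
The reduction yields 3 nonzero rows, so the rank is 3.
Since rank = 3 (the number of vectors), the set is linearly independent.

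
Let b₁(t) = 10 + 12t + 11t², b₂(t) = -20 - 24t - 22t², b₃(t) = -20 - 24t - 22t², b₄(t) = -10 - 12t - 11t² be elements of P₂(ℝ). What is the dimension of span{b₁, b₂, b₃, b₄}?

dim = 1

Represent each element by its coordinate vector in ℝ³.
Apply Gaussian elimination to the matrix whose rows are b₁, b₂, b₃, b₄.
There is 1 pivot column, so rank = 1.
(With 4 elements in a 3-dimensional space the rank is at most 3.)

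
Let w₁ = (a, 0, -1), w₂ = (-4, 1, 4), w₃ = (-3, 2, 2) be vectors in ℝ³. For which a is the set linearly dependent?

The set is linearly dependent precisely when det[w₁; w₂; w₃] = 0.
Cofactor expansion gives det = 5 - 6*a.
This vanishes exactly when a = 5/6.

a = 5/6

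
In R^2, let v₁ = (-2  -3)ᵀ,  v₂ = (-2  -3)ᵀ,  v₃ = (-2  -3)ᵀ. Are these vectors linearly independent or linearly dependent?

linearly dependent

There are 3 vectors in a 2-dimensional space, so they cannot be linearly independent.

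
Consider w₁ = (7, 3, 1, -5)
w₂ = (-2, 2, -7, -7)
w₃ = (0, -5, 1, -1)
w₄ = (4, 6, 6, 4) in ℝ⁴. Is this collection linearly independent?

The matrix [w₁|w₂|w₃|w₄] has determinant 690.
A nonzero determinant means the columns are linearly independent.

linearly independent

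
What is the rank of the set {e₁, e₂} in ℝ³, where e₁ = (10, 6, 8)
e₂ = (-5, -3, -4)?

Apply Gaussian elimination to the matrix whose rows are e₁, e₂.
Exactly 1 pivot survives; hence the rank is 1.

rank 1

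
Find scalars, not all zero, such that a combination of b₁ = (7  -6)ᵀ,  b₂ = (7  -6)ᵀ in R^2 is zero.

b₁ - b₂ = 0

Row-reduce the matrix with b₁, b₂ as columns; the null space gives the coefficients.
One solution (up to scaling) is (1, -1).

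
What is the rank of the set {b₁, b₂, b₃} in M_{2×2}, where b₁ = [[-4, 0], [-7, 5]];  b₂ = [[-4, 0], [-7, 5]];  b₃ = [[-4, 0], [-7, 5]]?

Use coordinates relative to {E₁₁, E₁₂, E₂₁, E₂₂}.
Row-reduce the 3×4 matrix with these as rows.
The echelon form has 1 nonzero row, so the rank is 1.

rank 1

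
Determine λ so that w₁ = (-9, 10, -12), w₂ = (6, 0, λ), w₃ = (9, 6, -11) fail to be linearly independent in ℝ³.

The vectors are dependent exactly when the determinant of the matrix with rows w₁, w₂, w₃ vanishes.
The determinant works out to 144*λ + 228.
This vanishes exactly when λ = -19/12.

λ = -19/12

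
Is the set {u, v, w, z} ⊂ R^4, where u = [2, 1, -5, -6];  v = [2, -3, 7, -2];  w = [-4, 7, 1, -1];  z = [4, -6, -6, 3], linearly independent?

The matrix [u|v|w|z] has determinant -368.
A nonzero determinant means the columns are linearly independent.

linearly independent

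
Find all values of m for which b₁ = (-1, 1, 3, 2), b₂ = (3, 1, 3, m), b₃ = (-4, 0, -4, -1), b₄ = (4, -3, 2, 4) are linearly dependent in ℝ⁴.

m = -9/10

Dependence holds iff the 4×4 matrix [b₁ b₂ b₃ b₄] is singular.
Expanding, det = 40*m + 36.
This vanishes exactly when m = -9/10.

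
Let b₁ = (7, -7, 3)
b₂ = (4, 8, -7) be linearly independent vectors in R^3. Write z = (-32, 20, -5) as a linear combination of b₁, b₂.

z = -4b₁ - b₂

Set up the augmented matrix [b₁ | b₂ | z] and row-reduce.
The system has the unique solution (a₁, a₂) = (-4, -1).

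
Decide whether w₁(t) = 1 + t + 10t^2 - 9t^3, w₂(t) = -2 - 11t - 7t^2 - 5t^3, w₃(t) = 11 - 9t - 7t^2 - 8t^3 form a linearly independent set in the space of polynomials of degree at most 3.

Write each element as a coordinate vector in ℝ⁴ using {1, t, …, t^3}.
Row-reduce the matrix whose columns are w₁, w₂, w₃.
The reduction yields 3 nonzero rows, so the rank is 3.
Since rank = 3 (the number of vectors), the set is linearly independent.

linearly independent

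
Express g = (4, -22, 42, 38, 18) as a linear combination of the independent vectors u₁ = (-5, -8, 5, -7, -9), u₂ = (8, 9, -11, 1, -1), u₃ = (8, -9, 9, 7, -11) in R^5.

g = -4u₁ - 4u₂ + 2u₃

Since u₁, u₂, u₃ are independent, the coefficients expressing g are uniquely determined by a linear system.
Back-substitution yields (a₁, a₂, a₃) = (-4, -4, 2).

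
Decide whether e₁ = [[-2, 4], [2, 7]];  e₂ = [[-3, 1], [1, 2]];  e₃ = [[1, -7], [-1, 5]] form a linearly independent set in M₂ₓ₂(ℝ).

linearly independent

Take coordinates with respect to the standard basis {E₁₁, E₁₂, E₂₁, E₂₂}.
Row-reduce the matrix whose columns are e₁, e₂, e₃.
The reduction yields 3 nonzero rows, so the rank is 3.
Since rank = 3 (the number of vectors), the set is linearly independent.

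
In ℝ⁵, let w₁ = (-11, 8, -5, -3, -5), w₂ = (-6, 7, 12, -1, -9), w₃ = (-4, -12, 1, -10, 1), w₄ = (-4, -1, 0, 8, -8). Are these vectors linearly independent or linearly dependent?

Place the vectors as rows of a 4×5 matrix and reduce to echelon form.
The reduction yields 4 nonzero rows, so the rank is 4.
Since rank = 4 (the number of vectors), the set is linearly independent.

linearly independent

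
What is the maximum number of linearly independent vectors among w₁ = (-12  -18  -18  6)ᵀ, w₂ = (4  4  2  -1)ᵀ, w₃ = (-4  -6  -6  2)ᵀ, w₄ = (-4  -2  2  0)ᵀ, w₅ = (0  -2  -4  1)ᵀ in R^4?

2

Apply Gaussian elimination to the matrix whose rows are w₁, w₂, w₃, w₄, w₅.
The echelon form has 2 nonzero rows, so the rank is 2.
(With 5 elements in a 4-dimensional space the rank is at most 4.)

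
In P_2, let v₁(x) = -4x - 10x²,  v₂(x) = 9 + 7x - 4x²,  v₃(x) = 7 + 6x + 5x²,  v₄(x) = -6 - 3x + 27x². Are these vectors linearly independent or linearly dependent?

linearly dependent

Write each element as a coordinate vector in ℝ³ using {1, x, x²}.
There are 4 vectors in a 3-dimensional space, so they cannot be linearly independent.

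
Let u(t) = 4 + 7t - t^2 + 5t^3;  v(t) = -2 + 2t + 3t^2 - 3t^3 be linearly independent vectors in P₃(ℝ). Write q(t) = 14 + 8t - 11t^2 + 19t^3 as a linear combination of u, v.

q = 2u - 3v

Take coordinate vectors relative to {1, t, …, t^3}.
Since u, v are independent, the coefficients expressing q are uniquely determined by a linear system.
Back-substitution yields (c₁, c₂) = (2, -3).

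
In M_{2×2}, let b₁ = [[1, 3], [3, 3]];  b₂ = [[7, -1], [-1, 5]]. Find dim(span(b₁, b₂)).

Use coordinates relative to {E₁₁, E₁₂, E₂₁, E₂₂}.
Put the 4×2 matrix [b₁|b₂] into echelon form.
The echelon form has 2 nonzero rows, so the rank is 2.

dim = 2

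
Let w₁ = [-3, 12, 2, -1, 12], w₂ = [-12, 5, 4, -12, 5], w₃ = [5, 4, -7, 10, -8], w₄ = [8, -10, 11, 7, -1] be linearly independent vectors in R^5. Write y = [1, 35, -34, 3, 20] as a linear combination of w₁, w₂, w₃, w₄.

y = 2w₁ - 3w₂ - w₃ - 3w₄

Since w₁, w₂, w₃, w₄ are independent, the coefficients expressing y are uniquely determined by a linear system.
The system has the unique solution (c₁, …, c₄) = (2, -3, -1, -3).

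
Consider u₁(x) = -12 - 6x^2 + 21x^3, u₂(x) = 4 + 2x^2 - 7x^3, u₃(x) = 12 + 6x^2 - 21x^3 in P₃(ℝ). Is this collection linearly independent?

Take coordinates with respect to the standard basis {1, x, …, x^3}.
Row-reduce the matrix whose columns are u₁, u₂, u₃.
The reduction yields 1 nonzero row, so the rank is 1.
Since rank 1 < 3, the set is linearly dependent.

linearly dependent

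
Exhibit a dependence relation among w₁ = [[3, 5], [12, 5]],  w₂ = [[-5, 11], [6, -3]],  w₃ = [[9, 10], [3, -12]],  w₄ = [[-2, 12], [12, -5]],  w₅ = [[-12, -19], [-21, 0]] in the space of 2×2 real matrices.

2w₁ + w₂ + w₃ - w₄ + w₅ = 0

Write each element as a vector in ℝ⁴ using {E₁₁, E₁₂, E₂₁, E₂₂}.
Row-reduce the matrix with w₁, w₂, w₃, w₄, w₅ as columns; the null space gives the coefficients.
The free variable yields coefficients (2, 1, 1, -1, 1) (any nonzero multiple also works).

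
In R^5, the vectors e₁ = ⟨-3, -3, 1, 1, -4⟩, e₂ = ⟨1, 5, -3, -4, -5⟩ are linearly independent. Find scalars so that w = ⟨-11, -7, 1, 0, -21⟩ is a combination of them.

w = 4e₁ + e₂

Solve the system with e₁, e₂ as columns and w as the right-hand side.
Back-substitution yields (α₁, α₂) = (4, 1).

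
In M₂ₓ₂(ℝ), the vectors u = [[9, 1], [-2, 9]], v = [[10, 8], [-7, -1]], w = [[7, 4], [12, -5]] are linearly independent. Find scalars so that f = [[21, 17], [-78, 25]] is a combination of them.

f = u + 4v - 4w

Take coordinate vectors relative to {E₁₁, E₁₂, E₂₁, E₂₂}.
Solve the system with u, v, w as columns and f as the right-hand side.
Row-reducing the augmented matrix gives the unique coefficients (α₁, α₂, α₃) = (1, 4, -4).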